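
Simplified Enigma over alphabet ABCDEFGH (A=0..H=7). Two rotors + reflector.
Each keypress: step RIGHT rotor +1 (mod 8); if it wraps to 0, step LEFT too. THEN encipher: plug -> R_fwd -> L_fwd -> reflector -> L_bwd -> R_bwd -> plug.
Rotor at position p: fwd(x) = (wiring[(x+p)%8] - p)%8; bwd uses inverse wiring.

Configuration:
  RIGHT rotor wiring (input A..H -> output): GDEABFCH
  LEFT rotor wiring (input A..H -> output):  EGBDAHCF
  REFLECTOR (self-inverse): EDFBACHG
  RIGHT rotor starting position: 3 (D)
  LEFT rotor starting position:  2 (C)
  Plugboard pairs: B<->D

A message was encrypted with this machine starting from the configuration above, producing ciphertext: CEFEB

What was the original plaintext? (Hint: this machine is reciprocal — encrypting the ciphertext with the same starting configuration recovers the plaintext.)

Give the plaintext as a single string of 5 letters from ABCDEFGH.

Answer: BGCBG

Derivation:
Char 1 ('C'): step: R->4, L=2; C->plug->C->R->G->L->C->refl->F->L'->D->R'->D->plug->B
Char 2 ('E'): step: R->5, L=2; E->plug->E->R->G->L->C->refl->F->L'->D->R'->G->plug->G
Char 3 ('F'): step: R->6, L=2; F->plug->F->R->C->L->G->refl->H->L'->A->R'->C->plug->C
Char 4 ('E'): step: R->7, L=2; E->plug->E->R->B->L->B->refl->D->L'->F->R'->D->plug->B
Char 5 ('B'): step: R->0, L->3 (L advanced); B->plug->D->R->A->L->A->refl->E->L'->C->R'->G->plug->G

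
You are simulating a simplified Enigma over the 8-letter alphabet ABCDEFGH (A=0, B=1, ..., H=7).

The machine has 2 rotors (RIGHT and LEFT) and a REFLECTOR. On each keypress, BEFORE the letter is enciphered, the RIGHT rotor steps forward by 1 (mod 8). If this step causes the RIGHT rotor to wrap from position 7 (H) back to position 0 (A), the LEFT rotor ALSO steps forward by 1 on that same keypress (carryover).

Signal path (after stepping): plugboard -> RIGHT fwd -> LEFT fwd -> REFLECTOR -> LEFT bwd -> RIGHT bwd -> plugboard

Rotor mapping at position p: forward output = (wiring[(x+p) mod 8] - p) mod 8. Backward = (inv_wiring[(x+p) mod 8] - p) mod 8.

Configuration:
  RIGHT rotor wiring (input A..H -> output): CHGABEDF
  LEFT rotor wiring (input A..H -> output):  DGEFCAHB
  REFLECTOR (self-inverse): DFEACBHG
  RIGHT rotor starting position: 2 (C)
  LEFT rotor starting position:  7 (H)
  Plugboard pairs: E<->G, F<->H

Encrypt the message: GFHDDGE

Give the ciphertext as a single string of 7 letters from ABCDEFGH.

Answer: EECGECH

Derivation:
Char 1 ('G'): step: R->3, L=7; G->plug->E->R->C->L->H->refl->G->L'->E->R'->G->plug->E
Char 2 ('F'): step: R->4, L=7; F->plug->H->R->E->L->G->refl->H->L'->C->R'->G->plug->E
Char 3 ('H'): step: R->5, L=7; H->plug->F->R->B->L->E->refl->C->L'->A->R'->C->plug->C
Char 4 ('D'): step: R->6, L=7; D->plug->D->R->B->L->E->refl->C->L'->A->R'->E->plug->G
Char 5 ('D'): step: R->7, L=7; D->plug->D->R->H->L->A->refl->D->L'->F->R'->G->plug->E
Char 6 ('G'): step: R->0, L->0 (L advanced); G->plug->E->R->B->L->G->refl->H->L'->G->R'->C->plug->C
Char 7 ('E'): step: R->1, L=0; E->plug->G->R->E->L->C->refl->E->L'->C->R'->F->plug->H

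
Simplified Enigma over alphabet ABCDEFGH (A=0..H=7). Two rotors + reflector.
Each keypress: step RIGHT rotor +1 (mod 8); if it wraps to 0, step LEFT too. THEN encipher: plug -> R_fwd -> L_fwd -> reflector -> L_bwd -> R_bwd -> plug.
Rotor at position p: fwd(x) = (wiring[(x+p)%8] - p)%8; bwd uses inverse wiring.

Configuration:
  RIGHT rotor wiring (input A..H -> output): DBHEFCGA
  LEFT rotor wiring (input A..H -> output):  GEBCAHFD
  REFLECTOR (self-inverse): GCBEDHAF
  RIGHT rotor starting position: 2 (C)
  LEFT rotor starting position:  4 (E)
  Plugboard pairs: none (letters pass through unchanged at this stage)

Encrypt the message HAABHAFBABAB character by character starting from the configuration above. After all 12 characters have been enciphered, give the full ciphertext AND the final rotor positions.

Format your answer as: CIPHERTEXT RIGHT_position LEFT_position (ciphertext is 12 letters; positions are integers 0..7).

Char 1 ('H'): step: R->3, L=4; H->plug->H->R->E->L->C->refl->B->L'->C->R'->B->plug->B
Char 2 ('A'): step: R->4, L=4; A->plug->A->R->B->L->D->refl->E->L'->A->R'->H->plug->H
Char 3 ('A'): step: R->5, L=4; A->plug->A->R->F->L->A->refl->G->L'->H->R'->G->plug->G
Char 4 ('B'): step: R->6, L=4; B->plug->B->R->C->L->B->refl->C->L'->E->R'->H->plug->H
Char 5 ('H'): step: R->7, L=4; H->plug->H->R->H->L->G->refl->A->L'->F->R'->E->plug->E
Char 6 ('A'): step: R->0, L->5 (L advanced); A->plug->A->R->D->L->B->refl->C->L'->A->R'->H->plug->H
Char 7 ('F'): step: R->1, L=5; F->plug->F->R->F->L->E->refl->D->L'->H->R'->G->plug->G
Char 8 ('B'): step: R->2, L=5; B->plug->B->R->C->L->G->refl->A->L'->B->R'->G->plug->G
Char 9 ('A'): step: R->3, L=5; A->plug->A->R->B->L->A->refl->G->L'->C->R'->B->plug->B
Char 10 ('B'): step: R->4, L=5; B->plug->B->R->G->L->F->refl->H->L'->E->R'->D->plug->D
Char 11 ('A'): step: R->5, L=5; A->plug->A->R->F->L->E->refl->D->L'->H->R'->G->plug->G
Char 12 ('B'): step: R->6, L=5; B->plug->B->R->C->L->G->refl->A->L'->B->R'->E->plug->E
Final: ciphertext=BHGHEHGGBDGE, RIGHT=6, LEFT=5

Answer: BHGHEHGGBDGE 6 5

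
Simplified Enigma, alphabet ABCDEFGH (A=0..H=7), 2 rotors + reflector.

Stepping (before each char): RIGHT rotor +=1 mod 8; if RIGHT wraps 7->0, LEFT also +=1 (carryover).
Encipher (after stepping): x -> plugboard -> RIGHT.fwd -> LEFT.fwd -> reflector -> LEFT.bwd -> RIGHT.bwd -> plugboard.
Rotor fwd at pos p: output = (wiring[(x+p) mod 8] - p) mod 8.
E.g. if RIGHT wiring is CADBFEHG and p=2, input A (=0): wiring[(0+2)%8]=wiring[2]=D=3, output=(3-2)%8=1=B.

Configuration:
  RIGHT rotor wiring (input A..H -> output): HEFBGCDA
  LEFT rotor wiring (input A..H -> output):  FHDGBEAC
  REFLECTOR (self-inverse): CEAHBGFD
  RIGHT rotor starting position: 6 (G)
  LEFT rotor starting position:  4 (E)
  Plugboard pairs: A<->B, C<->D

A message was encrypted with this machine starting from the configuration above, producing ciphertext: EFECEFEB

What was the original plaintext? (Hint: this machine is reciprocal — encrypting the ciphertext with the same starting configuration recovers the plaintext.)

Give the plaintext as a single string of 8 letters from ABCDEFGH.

Answer: HDDEHGAA

Derivation:
Char 1 ('E'): step: R->7, L=4; E->plug->E->R->C->L->E->refl->B->L'->E->R'->H->plug->H
Char 2 ('F'): step: R->0, L->5 (L advanced); F->plug->F->R->C->L->F->refl->G->L'->F->R'->C->plug->D
Char 3 ('E'): step: R->1, L=5; E->plug->E->R->B->L->D->refl->H->L'->A->R'->C->plug->D
Char 4 ('C'): step: R->2, L=5; C->plug->D->R->A->L->H->refl->D->L'->B->R'->E->plug->E
Char 5 ('E'): step: R->3, L=5; E->plug->E->R->F->L->G->refl->F->L'->C->R'->H->plug->H
Char 6 ('F'): step: R->4, L=5; F->plug->F->R->A->L->H->refl->D->L'->B->R'->G->plug->G
Char 7 ('E'): step: R->5, L=5; E->plug->E->R->H->L->E->refl->B->L'->G->R'->B->plug->A
Char 8 ('B'): step: R->6, L=5; B->plug->A->R->F->L->G->refl->F->L'->C->R'->B->plug->A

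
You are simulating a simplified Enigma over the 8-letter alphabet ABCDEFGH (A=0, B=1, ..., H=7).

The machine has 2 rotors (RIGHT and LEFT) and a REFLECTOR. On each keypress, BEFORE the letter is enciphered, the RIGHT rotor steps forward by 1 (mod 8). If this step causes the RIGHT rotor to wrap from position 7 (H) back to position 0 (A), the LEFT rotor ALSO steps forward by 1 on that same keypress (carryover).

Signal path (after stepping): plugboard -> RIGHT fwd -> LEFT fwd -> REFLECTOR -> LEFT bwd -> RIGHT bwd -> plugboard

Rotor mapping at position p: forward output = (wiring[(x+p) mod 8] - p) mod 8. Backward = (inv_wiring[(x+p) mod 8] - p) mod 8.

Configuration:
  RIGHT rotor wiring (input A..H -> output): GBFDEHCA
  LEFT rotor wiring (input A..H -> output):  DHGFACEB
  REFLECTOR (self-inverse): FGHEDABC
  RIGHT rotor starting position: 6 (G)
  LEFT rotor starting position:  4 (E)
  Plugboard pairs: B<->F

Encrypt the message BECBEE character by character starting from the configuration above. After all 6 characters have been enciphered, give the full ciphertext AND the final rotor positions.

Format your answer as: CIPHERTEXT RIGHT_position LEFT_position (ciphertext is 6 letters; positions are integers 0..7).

Char 1 ('B'): step: R->7, L=4; B->plug->F->R->F->L->D->refl->E->L'->A->R'->G->plug->G
Char 2 ('E'): step: R->0, L->5 (L advanced); E->plug->E->R->E->L->C->refl->H->L'->B->R'->B->plug->F
Char 3 ('C'): step: R->1, L=5; C->plug->C->R->C->L->E->refl->D->L'->H->R'->G->plug->G
Char 4 ('B'): step: R->2, L=5; B->plug->F->R->G->L->A->refl->F->L'->A->R'->E->plug->E
Char 5 ('E'): step: R->3, L=5; E->plug->E->R->F->L->B->refl->G->L'->D->R'->F->plug->B
Char 6 ('E'): step: R->4, L=5; E->plug->E->R->C->L->E->refl->D->L'->H->R'->H->plug->H
Final: ciphertext=GFGEBH, RIGHT=4, LEFT=5

Answer: GFGEBH 4 5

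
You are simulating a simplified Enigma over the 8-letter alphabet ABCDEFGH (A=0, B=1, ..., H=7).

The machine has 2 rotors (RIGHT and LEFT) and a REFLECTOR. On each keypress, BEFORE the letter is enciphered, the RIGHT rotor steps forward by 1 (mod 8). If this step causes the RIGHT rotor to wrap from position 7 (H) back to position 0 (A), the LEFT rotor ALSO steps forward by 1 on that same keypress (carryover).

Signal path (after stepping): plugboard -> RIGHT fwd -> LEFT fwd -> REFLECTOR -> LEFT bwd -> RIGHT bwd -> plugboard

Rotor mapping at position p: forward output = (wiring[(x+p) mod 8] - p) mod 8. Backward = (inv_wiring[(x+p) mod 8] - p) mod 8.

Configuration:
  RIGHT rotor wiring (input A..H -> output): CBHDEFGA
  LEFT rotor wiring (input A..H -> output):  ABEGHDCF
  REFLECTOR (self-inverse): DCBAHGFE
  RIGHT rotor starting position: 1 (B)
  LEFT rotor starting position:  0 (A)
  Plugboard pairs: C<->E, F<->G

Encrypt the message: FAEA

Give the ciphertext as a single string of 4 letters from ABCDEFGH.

Answer: ACDD

Derivation:
Char 1 ('F'): step: R->2, L=0; F->plug->G->R->A->L->A->refl->D->L'->F->R'->A->plug->A
Char 2 ('A'): step: R->3, L=0; A->plug->A->R->A->L->A->refl->D->L'->F->R'->E->plug->C
Char 3 ('E'): step: R->4, L=0; E->plug->C->R->C->L->E->refl->H->L'->E->R'->D->plug->D
Char 4 ('A'): step: R->5, L=0; A->plug->A->R->A->L->A->refl->D->L'->F->R'->D->plug->D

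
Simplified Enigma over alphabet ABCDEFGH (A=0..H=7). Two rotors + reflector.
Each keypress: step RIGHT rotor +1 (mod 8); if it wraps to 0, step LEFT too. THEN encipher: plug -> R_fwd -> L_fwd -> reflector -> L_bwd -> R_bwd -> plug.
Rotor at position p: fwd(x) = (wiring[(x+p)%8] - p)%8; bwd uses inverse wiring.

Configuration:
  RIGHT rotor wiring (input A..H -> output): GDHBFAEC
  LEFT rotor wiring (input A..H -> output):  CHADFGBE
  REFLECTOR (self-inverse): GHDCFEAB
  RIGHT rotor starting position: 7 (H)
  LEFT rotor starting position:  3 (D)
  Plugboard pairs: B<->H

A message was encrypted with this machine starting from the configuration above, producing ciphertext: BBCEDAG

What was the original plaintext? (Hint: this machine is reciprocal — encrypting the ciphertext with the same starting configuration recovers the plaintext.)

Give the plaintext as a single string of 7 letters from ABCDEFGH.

Char 1 ('B'): step: R->0, L->4 (L advanced); B->plug->H->R->C->L->F->refl->E->L'->G->R'->A->plug->A
Char 2 ('B'): step: R->1, L=4; B->plug->H->R->F->L->D->refl->C->L'->B->R'->G->plug->G
Char 3 ('C'): step: R->2, L=4; C->plug->C->R->D->L->A->refl->G->L'->E->R'->G->plug->G
Char 4 ('E'): step: R->3, L=4; E->plug->E->R->H->L->H->refl->B->L'->A->R'->G->plug->G
Char 5 ('D'): step: R->4, L=4; D->plug->D->R->G->L->E->refl->F->L'->C->R'->E->plug->E
Char 6 ('A'): step: R->5, L=4; A->plug->A->R->D->L->A->refl->G->L'->E->R'->G->plug->G
Char 7 ('G'): step: R->6, L=4; G->plug->G->R->H->L->H->refl->B->L'->A->R'->C->plug->C

Answer: AGGGEGC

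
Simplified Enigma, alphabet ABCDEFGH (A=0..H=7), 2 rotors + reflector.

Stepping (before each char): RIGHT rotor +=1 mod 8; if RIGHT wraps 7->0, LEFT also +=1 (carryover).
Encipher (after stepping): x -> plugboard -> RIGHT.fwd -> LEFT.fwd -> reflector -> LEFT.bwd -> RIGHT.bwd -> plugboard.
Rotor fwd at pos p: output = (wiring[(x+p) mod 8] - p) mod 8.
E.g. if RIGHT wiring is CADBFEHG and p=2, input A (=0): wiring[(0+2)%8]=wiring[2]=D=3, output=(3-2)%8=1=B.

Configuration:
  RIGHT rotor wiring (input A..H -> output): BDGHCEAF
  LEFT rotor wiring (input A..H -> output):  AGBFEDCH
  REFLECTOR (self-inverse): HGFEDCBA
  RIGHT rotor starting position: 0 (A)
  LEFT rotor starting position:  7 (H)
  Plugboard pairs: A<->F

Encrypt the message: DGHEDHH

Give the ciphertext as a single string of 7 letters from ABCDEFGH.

Char 1 ('D'): step: R->1, L=7; D->plug->D->R->B->L->B->refl->G->L'->E->R'->G->plug->G
Char 2 ('G'): step: R->2, L=7; G->plug->G->R->H->L->D->refl->E->L'->G->R'->E->plug->E
Char 3 ('H'): step: R->3, L=7; H->plug->H->R->D->L->C->refl->F->L'->F->R'->D->plug->D
Char 4 ('E'): step: R->4, L=7; E->plug->E->R->F->L->F->refl->C->L'->D->R'->H->plug->H
Char 5 ('D'): step: R->5, L=7; D->plug->D->R->E->L->G->refl->B->L'->B->R'->F->plug->A
Char 6 ('H'): step: R->6, L=7; H->plug->H->R->G->L->E->refl->D->L'->H->R'->B->plug->B
Char 7 ('H'): step: R->7, L=7; H->plug->H->R->B->L->B->refl->G->L'->E->R'->C->plug->C

Answer: GEDHABC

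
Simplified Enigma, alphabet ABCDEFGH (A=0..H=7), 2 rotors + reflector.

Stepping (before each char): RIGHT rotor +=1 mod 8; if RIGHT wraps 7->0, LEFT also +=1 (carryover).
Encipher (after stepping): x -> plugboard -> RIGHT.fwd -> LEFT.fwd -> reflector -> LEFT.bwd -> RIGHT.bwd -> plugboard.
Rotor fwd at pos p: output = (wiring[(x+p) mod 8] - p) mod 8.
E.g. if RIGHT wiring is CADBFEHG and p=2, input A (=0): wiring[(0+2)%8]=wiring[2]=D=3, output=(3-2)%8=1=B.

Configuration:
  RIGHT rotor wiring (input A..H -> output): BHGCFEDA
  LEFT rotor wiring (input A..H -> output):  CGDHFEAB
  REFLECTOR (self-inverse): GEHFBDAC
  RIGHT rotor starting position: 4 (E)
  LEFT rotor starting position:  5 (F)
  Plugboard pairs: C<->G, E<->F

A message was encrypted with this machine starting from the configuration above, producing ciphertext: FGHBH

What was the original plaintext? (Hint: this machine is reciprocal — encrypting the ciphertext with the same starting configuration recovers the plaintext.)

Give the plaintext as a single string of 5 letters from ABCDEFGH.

Char 1 ('F'): step: R->5, L=5; F->plug->E->R->C->L->E->refl->B->L'->E->R'->D->plug->D
Char 2 ('G'): step: R->6, L=5; G->plug->C->R->D->L->F->refl->D->L'->B->R'->D->plug->D
Char 3 ('H'): step: R->7, L=5; H->plug->H->R->E->L->B->refl->E->L'->C->R'->B->plug->B
Char 4 ('B'): step: R->0, L->6 (L advanced); B->plug->B->R->H->L->G->refl->A->L'->D->R'->G->plug->C
Char 5 ('H'): step: R->1, L=6; H->plug->H->R->A->L->C->refl->H->L'->G->R'->A->plug->A

Answer: DDBCA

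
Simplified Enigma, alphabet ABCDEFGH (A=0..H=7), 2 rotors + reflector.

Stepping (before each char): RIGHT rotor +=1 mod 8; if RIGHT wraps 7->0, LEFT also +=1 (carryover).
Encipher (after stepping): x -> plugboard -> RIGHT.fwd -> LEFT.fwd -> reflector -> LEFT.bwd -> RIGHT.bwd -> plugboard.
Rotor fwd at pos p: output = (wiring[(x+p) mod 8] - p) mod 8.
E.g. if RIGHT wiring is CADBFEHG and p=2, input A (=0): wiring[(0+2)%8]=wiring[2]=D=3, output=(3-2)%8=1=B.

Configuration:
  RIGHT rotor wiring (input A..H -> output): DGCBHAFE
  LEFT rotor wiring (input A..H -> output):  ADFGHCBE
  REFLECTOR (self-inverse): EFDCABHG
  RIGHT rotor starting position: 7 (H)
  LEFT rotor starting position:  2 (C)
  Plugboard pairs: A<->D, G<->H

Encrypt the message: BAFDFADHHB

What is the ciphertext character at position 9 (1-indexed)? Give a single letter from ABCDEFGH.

Char 1 ('B'): step: R->0, L->3 (L advanced); B->plug->B->R->G->L->A->refl->E->L'->B->R'->D->plug->A
Char 2 ('A'): step: R->1, L=3; A->plug->D->R->G->L->A->refl->E->L'->B->R'->B->plug->B
Char 3 ('F'): step: R->2, L=3; F->plug->F->R->C->L->H->refl->G->L'->D->R'->E->plug->E
Char 4 ('D'): step: R->3, L=3; D->plug->A->R->G->L->A->refl->E->L'->B->R'->E->plug->E
Char 5 ('F'): step: R->4, L=3; F->plug->F->R->C->L->H->refl->G->L'->D->R'->A->plug->D
Char 6 ('A'): step: R->5, L=3; A->plug->D->R->G->L->A->refl->E->L'->B->R'->E->plug->E
Char 7 ('D'): step: R->6, L=3; D->plug->A->R->H->L->C->refl->D->L'->A->R'->D->plug->A
Char 8 ('H'): step: R->7, L=3; H->plug->G->R->B->L->E->refl->A->L'->G->R'->H->plug->G
Char 9 ('H'): step: R->0, L->4 (L advanced); H->plug->G->R->F->L->H->refl->G->L'->B->R'->D->plug->A

A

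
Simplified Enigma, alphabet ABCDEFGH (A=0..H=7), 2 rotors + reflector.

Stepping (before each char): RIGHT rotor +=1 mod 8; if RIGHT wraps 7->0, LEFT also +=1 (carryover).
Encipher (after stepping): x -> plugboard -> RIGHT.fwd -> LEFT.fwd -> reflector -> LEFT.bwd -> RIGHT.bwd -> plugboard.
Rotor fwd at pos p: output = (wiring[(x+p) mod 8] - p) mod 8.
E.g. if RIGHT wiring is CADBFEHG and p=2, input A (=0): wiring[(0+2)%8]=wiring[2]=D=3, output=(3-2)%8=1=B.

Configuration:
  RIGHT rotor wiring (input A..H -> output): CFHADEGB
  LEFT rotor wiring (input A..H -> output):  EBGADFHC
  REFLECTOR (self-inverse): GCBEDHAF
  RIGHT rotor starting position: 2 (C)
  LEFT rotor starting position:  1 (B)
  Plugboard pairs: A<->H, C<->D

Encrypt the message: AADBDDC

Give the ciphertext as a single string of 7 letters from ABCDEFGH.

Answer: FHHABFB

Derivation:
Char 1 ('A'): step: R->3, L=1; A->plug->H->R->E->L->E->refl->D->L'->H->R'->F->plug->F
Char 2 ('A'): step: R->4, L=1; A->plug->H->R->E->L->E->refl->D->L'->H->R'->A->plug->H
Char 3 ('D'): step: R->5, L=1; D->plug->C->R->E->L->E->refl->D->L'->H->R'->A->plug->H
Char 4 ('B'): step: R->6, L=1; B->plug->B->R->D->L->C->refl->B->L'->G->R'->H->plug->A
Char 5 ('D'): step: R->7, L=1; D->plug->C->R->G->L->B->refl->C->L'->D->R'->B->plug->B
Char 6 ('D'): step: R->0, L->2 (L advanced); D->plug->C->R->H->L->H->refl->F->L'->E->R'->F->plug->F
Char 7 ('C'): step: R->1, L=2; C->plug->D->R->C->L->B->refl->C->L'->G->R'->B->plug->B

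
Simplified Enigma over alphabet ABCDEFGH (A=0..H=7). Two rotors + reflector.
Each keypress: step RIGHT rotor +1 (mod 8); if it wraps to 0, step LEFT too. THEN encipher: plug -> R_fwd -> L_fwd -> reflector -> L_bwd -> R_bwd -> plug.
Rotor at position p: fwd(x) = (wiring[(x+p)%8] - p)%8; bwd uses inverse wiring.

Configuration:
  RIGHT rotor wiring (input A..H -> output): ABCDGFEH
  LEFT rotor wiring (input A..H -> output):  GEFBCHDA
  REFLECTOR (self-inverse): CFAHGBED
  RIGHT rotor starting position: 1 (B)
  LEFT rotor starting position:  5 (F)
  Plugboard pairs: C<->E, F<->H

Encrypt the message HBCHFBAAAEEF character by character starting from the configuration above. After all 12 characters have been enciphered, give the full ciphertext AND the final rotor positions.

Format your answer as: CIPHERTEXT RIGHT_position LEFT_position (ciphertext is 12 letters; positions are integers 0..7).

Answer: AFAADGFFFDFE 5 6

Derivation:
Char 1 ('H'): step: R->2, L=5; H->plug->F->R->F->L->A->refl->C->L'->A->R'->A->plug->A
Char 2 ('B'): step: R->3, L=5; B->plug->B->R->D->L->B->refl->F->L'->H->R'->H->plug->F
Char 3 ('C'): step: R->4, L=5; C->plug->E->R->E->L->H->refl->D->L'->C->R'->A->plug->A
Char 4 ('H'): step: R->5, L=5; H->plug->F->R->F->L->A->refl->C->L'->A->R'->A->plug->A
Char 5 ('F'): step: R->6, L=5; F->plug->H->R->H->L->F->refl->B->L'->D->R'->D->plug->D
Char 6 ('B'): step: R->7, L=5; B->plug->B->R->B->L->G->refl->E->L'->G->R'->G->plug->G
Char 7 ('A'): step: R->0, L->6 (L advanced); A->plug->A->R->A->L->F->refl->B->L'->H->R'->H->plug->F
Char 8 ('A'): step: R->1, L=6; A->plug->A->R->A->L->F->refl->B->L'->H->R'->H->plug->F
Char 9 ('A'): step: R->2, L=6; A->plug->A->R->A->L->F->refl->B->L'->H->R'->H->plug->F
Char 10 ('E'): step: R->3, L=6; E->plug->C->R->C->L->A->refl->C->L'->B->R'->D->plug->D
Char 11 ('E'): step: R->4, L=6; E->plug->C->R->A->L->F->refl->B->L'->H->R'->H->plug->F
Char 12 ('F'): step: R->5, L=6; F->plug->H->R->B->L->C->refl->A->L'->C->R'->C->plug->E
Final: ciphertext=AFAADGFFFDFE, RIGHT=5, LEFT=6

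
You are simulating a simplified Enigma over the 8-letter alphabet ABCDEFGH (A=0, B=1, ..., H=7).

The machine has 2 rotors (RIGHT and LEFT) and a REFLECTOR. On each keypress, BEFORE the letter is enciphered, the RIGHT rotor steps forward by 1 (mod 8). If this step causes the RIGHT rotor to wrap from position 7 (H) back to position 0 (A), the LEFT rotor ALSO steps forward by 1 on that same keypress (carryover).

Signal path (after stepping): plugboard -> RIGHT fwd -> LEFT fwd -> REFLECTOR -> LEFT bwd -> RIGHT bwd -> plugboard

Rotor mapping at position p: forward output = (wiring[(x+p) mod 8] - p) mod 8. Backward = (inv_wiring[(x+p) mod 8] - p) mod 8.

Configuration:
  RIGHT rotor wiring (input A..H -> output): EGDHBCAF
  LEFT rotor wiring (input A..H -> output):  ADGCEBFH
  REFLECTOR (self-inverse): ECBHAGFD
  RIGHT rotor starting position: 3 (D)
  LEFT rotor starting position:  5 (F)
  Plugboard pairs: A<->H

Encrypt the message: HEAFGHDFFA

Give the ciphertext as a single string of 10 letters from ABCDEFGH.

Answer: FCCBDGCEDH

Derivation:
Char 1 ('H'): step: R->4, L=5; H->plug->A->R->F->L->B->refl->C->L'->C->R'->F->plug->F
Char 2 ('E'): step: R->5, L=5; E->plug->E->R->B->L->A->refl->E->L'->A->R'->C->plug->C
Char 3 ('A'): step: R->6, L=5; A->plug->H->R->E->L->G->refl->F->L'->G->R'->C->plug->C
Char 4 ('F'): step: R->7, L=5; F->plug->F->R->C->L->C->refl->B->L'->F->R'->B->plug->B
Char 5 ('G'): step: R->0, L->6 (L advanced); G->plug->G->R->A->L->H->refl->D->L'->H->R'->D->plug->D
Char 6 ('H'): step: R->1, L=6; H->plug->A->R->F->L->E->refl->A->L'->E->R'->G->plug->G
Char 7 ('D'): step: R->2, L=6; D->plug->D->R->A->L->H->refl->D->L'->H->R'->C->plug->C
Char 8 ('F'): step: R->3, L=6; F->plug->F->R->B->L->B->refl->C->L'->C->R'->E->plug->E
Char 9 ('F'): step: R->4, L=6; F->plug->F->R->C->L->C->refl->B->L'->B->R'->D->plug->D
Char 10 ('A'): step: R->5, L=6; A->plug->H->R->E->L->A->refl->E->L'->F->R'->A->plug->H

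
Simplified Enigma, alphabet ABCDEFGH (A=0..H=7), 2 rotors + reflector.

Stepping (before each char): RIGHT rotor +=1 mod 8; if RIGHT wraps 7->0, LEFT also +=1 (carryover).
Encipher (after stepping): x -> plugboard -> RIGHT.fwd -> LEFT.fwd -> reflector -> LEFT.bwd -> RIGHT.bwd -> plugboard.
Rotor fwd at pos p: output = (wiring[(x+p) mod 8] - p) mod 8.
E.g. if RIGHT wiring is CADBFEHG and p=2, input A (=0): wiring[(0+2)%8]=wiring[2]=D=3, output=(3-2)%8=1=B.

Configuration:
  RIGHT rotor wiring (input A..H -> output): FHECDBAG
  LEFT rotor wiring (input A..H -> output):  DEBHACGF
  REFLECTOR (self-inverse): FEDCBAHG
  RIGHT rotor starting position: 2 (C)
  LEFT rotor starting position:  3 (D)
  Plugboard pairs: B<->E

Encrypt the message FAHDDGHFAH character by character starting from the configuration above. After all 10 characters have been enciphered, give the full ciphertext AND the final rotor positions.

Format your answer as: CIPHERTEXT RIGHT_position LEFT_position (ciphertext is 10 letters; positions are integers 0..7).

Answer: ADDGHBCCFE 4 4

Derivation:
Char 1 ('F'): step: R->3, L=3; F->plug->F->R->C->L->H->refl->G->L'->H->R'->A->plug->A
Char 2 ('A'): step: R->4, L=3; A->plug->A->R->H->L->G->refl->H->L'->C->R'->D->plug->D
Char 3 ('H'): step: R->5, L=3; H->plug->H->R->G->L->B->refl->E->L'->A->R'->D->plug->D
Char 4 ('D'): step: R->6, L=3; D->plug->D->R->B->L->F->refl->A->L'->F->R'->G->plug->G
Char 5 ('D'): step: R->7, L=3; D->plug->D->R->F->L->A->refl->F->L'->B->R'->H->plug->H
Char 6 ('G'): step: R->0, L->4 (L advanced); G->plug->G->R->A->L->E->refl->B->L'->D->R'->E->plug->B
Char 7 ('H'): step: R->1, L=4; H->plug->H->R->E->L->H->refl->G->L'->B->R'->C->plug->C
Char 8 ('F'): step: R->2, L=4; F->plug->F->R->E->L->H->refl->G->L'->B->R'->C->plug->C
Char 9 ('A'): step: R->3, L=4; A->plug->A->R->H->L->D->refl->C->L'->C->R'->F->plug->F
Char 10 ('H'): step: R->4, L=4; H->plug->H->R->G->L->F->refl->A->L'->F->R'->B->plug->E
Final: ciphertext=ADDGHBCCFE, RIGHT=4, LEFT=4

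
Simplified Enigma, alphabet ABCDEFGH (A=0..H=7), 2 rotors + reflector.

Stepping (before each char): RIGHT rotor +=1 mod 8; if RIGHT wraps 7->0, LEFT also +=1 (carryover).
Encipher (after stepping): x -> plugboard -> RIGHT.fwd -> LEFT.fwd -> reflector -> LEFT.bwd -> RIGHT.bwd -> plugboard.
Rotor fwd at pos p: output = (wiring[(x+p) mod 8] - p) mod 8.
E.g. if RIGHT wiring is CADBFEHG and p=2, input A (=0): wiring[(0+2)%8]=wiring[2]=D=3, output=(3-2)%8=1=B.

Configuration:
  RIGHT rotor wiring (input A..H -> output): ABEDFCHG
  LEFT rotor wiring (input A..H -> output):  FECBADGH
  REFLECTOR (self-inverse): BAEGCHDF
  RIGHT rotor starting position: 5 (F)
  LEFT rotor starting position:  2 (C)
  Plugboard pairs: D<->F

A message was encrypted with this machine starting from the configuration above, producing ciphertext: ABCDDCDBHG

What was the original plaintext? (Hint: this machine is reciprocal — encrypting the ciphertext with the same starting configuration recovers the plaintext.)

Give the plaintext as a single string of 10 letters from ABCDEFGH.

Answer: DFECEHEGDH

Derivation:
Char 1 ('A'): step: R->6, L=2; A->plug->A->R->B->L->H->refl->F->L'->F->R'->F->plug->D
Char 2 ('B'): step: R->7, L=2; B->plug->B->R->B->L->H->refl->F->L'->F->R'->D->plug->F
Char 3 ('C'): step: R->0, L->3 (L advanced); C->plug->C->R->E->L->E->refl->C->L'->F->R'->E->plug->E
Char 4 ('D'): step: R->1, L=3; D->plug->F->R->G->L->B->refl->A->L'->C->R'->C->plug->C
Char 5 ('D'): step: R->2, L=3; D->plug->F->R->E->L->E->refl->C->L'->F->R'->E->plug->E
Char 6 ('C'): step: R->3, L=3; C->plug->C->R->H->L->H->refl->F->L'->B->R'->H->plug->H
Char 7 ('D'): step: R->4, L=3; D->plug->F->R->F->L->C->refl->E->L'->E->R'->E->plug->E
Char 8 ('B'): step: R->5, L=3; B->plug->B->R->C->L->A->refl->B->L'->G->R'->G->plug->G
Char 9 ('H'): step: R->6, L=3; H->plug->H->R->E->L->E->refl->C->L'->F->R'->F->plug->D
Char 10 ('G'): step: R->7, L=3; G->plug->G->R->D->L->D->refl->G->L'->A->R'->H->plug->H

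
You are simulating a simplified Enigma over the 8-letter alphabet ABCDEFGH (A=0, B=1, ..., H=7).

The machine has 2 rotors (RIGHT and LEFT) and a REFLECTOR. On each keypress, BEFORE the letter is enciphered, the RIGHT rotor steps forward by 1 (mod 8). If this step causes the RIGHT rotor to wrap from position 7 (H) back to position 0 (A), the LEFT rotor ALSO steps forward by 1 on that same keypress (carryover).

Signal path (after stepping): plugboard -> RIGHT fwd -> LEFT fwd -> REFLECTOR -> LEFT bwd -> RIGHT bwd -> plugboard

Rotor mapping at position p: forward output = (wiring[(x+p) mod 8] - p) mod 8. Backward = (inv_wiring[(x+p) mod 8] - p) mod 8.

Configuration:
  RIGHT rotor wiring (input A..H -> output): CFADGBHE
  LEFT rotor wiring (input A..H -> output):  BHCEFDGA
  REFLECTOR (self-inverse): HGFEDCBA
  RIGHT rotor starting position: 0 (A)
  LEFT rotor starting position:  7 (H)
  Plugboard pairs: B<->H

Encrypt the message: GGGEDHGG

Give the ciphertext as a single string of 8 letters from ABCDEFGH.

Char 1 ('G'): step: R->1, L=7; G->plug->G->R->D->L->D->refl->E->L'->G->R'->F->plug->F
Char 2 ('G'): step: R->2, L=7; G->plug->G->R->A->L->B->refl->G->L'->F->R'->E->plug->E
Char 3 ('G'): step: R->3, L=7; G->plug->G->R->C->L->A->refl->H->L'->H->R'->F->plug->F
Char 4 ('E'): step: R->4, L=7; E->plug->E->R->G->L->E->refl->D->L'->D->R'->C->plug->C
Char 5 ('D'): step: R->5, L=7; D->plug->D->R->F->L->G->refl->B->L'->A->R'->E->plug->E
Char 6 ('H'): step: R->6, L=7; H->plug->B->R->G->L->E->refl->D->L'->D->R'->H->plug->B
Char 7 ('G'): step: R->7, L=7; G->plug->G->R->C->L->A->refl->H->L'->H->R'->F->plug->F
Char 8 ('G'): step: R->0, L->0 (L advanced); G->plug->G->R->H->L->A->refl->H->L'->B->R'->F->plug->F

Answer: FEFCEBFF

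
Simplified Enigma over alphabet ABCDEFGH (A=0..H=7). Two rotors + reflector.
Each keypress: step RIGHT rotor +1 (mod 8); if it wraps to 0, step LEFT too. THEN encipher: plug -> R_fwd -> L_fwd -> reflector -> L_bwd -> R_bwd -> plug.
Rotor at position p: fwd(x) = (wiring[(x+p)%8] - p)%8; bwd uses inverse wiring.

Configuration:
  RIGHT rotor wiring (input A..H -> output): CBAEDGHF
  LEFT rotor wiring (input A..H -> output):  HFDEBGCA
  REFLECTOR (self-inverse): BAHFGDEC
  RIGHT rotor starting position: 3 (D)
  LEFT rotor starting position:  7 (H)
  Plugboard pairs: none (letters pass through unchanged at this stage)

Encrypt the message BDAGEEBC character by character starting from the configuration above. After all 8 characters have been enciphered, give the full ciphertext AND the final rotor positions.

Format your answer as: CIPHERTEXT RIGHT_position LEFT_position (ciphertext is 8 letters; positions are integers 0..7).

Answer: CHHFHCCH 3 0

Derivation:
Char 1 ('B'): step: R->4, L=7; B->plug->B->R->C->L->G->refl->E->L'->D->R'->C->plug->C
Char 2 ('D'): step: R->5, L=7; D->plug->D->R->F->L->C->refl->H->L'->G->R'->H->plug->H
Char 3 ('A'): step: R->6, L=7; A->plug->A->R->B->L->A->refl->B->L'->A->R'->H->plug->H
Char 4 ('G'): step: R->7, L=7; G->plug->G->R->H->L->D->refl->F->L'->E->R'->F->plug->F
Char 5 ('E'): step: R->0, L->0 (L advanced); E->plug->E->R->D->L->E->refl->G->L'->F->R'->H->plug->H
Char 6 ('E'): step: R->1, L=0; E->plug->E->R->F->L->G->refl->E->L'->D->R'->C->plug->C
Char 7 ('B'): step: R->2, L=0; B->plug->B->R->C->L->D->refl->F->L'->B->R'->C->plug->C
Char 8 ('C'): step: R->3, L=0; C->plug->C->R->D->L->E->refl->G->L'->F->R'->H->plug->H
Final: ciphertext=CHHFHCCH, RIGHT=3, LEFT=0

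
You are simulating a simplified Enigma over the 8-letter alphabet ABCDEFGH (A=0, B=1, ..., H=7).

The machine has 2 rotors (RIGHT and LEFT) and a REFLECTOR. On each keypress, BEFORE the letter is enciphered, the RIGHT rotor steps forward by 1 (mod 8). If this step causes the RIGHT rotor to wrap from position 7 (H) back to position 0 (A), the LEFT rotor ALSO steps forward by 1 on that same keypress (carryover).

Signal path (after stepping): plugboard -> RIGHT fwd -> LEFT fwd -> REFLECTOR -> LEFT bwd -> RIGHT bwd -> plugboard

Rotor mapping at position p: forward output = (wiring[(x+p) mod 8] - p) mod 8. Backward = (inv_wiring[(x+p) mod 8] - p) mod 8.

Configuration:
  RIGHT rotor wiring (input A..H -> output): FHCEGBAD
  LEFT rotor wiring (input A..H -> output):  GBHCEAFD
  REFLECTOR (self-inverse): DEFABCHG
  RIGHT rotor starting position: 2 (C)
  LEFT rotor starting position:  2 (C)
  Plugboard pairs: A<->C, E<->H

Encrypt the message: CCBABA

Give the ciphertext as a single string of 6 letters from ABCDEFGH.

Answer: GEGEHE

Derivation:
Char 1 ('C'): step: R->3, L=2; C->plug->A->R->B->L->A->refl->D->L'->E->R'->G->plug->G
Char 2 ('C'): step: R->4, L=2; C->plug->A->R->C->L->C->refl->F->L'->A->R'->H->plug->E
Char 3 ('B'): step: R->5, L=2; B->plug->B->R->D->L->G->refl->H->L'->H->R'->G->plug->G
Char 4 ('A'): step: R->6, L=2; A->plug->C->R->H->L->H->refl->G->L'->D->R'->H->plug->E
Char 5 ('B'): step: R->7, L=2; B->plug->B->R->G->L->E->refl->B->L'->F->R'->E->plug->H
Char 6 ('A'): step: R->0, L->3 (L advanced); A->plug->C->R->C->L->F->refl->C->L'->D->R'->H->plug->E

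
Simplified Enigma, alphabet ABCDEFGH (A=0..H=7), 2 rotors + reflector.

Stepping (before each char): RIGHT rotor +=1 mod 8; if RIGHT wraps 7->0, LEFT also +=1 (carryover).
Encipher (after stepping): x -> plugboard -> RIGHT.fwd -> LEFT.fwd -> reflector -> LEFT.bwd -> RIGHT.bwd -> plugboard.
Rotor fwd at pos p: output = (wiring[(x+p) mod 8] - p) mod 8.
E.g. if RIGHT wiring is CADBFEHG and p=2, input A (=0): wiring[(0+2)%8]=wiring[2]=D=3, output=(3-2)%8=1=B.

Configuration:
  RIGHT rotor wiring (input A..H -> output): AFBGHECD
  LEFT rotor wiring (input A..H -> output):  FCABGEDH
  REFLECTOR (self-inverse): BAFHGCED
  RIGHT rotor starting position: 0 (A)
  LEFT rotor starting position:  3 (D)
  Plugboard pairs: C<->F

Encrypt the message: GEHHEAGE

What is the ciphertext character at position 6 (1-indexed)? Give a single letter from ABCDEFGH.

Char 1 ('G'): step: R->1, L=3; G->plug->G->R->C->L->B->refl->A->L'->D->R'->E->plug->E
Char 2 ('E'): step: R->2, L=3; E->plug->E->R->A->L->G->refl->E->L'->E->R'->B->plug->B
Char 3 ('H'): step: R->3, L=3; H->plug->H->R->G->L->H->refl->D->L'->B->R'->C->plug->F
Char 4 ('H'): step: R->4, L=3; H->plug->H->R->C->L->B->refl->A->L'->D->R'->A->plug->A
Char 5 ('E'): step: R->5, L=3; E->plug->E->R->A->L->G->refl->E->L'->E->R'->F->plug->C
Char 6 ('A'): step: R->6, L=3; A->plug->A->R->E->L->E->refl->G->L'->A->R'->F->plug->C

C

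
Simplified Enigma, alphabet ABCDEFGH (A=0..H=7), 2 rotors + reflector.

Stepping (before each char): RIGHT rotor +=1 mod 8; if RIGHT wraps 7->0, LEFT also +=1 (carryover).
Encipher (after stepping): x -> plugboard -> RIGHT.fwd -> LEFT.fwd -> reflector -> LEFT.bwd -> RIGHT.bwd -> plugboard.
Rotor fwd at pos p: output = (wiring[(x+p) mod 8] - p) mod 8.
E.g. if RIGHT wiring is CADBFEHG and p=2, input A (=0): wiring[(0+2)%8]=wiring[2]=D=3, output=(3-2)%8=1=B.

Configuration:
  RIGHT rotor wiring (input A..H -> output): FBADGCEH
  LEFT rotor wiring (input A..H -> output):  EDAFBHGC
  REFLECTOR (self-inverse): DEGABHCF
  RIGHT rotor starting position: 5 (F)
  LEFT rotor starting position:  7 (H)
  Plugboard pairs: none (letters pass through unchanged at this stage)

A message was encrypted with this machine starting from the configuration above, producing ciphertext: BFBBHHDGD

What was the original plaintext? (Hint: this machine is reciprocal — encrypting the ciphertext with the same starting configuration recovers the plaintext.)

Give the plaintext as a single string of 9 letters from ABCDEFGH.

Char 1 ('B'): step: R->6, L=7; B->plug->B->R->B->L->F->refl->H->L'->H->R'->C->plug->C
Char 2 ('F'): step: R->7, L=7; F->plug->F->R->H->L->H->refl->F->L'->B->R'->D->plug->D
Char 3 ('B'): step: R->0, L->0 (L advanced); B->plug->B->R->B->L->D->refl->A->L'->C->R'->F->plug->F
Char 4 ('B'): step: R->1, L=0; B->plug->B->R->H->L->C->refl->G->L'->G->R'->G->plug->G
Char 5 ('H'): step: R->2, L=0; H->plug->H->R->H->L->C->refl->G->L'->G->R'->A->plug->A
Char 6 ('H'): step: R->3, L=0; H->plug->H->R->F->L->H->refl->F->L'->D->R'->B->plug->B
Char 7 ('D'): step: R->4, L=0; D->plug->D->R->D->L->F->refl->H->L'->F->R'->F->plug->F
Char 8 ('G'): step: R->5, L=0; G->plug->G->R->G->L->G->refl->C->L'->H->R'->B->plug->B
Char 9 ('D'): step: R->6, L=0; D->plug->D->R->D->L->F->refl->H->L'->F->R'->F->plug->F

Answer: CDFGABFBF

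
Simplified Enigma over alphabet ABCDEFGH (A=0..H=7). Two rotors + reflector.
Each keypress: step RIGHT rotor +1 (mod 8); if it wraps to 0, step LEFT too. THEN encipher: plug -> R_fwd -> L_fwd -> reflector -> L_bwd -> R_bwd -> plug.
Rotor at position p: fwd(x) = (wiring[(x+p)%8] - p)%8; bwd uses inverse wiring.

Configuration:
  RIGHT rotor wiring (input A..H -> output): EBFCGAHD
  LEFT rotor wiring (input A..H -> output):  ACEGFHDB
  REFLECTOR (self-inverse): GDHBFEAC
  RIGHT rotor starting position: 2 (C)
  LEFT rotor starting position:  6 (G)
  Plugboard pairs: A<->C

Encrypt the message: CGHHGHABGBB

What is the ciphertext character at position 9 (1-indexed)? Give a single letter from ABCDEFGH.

Char 1 ('C'): step: R->3, L=6; C->plug->A->R->H->L->B->refl->D->L'->B->R'->F->plug->F
Char 2 ('G'): step: R->4, L=6; G->plug->G->R->B->L->D->refl->B->L'->H->R'->D->plug->D
Char 3 ('H'): step: R->5, L=6; H->plug->H->R->B->L->D->refl->B->L'->H->R'->D->plug->D
Char 4 ('H'): step: R->6, L=6; H->plug->H->R->C->L->C->refl->H->L'->G->R'->C->plug->A
Char 5 ('G'): step: R->7, L=6; G->plug->G->R->B->L->D->refl->B->L'->H->R'->F->plug->F
Char 6 ('H'): step: R->0, L->7 (L advanced); H->plug->H->R->D->L->F->refl->E->L'->H->R'->G->plug->G
Char 7 ('A'): step: R->1, L=7; A->plug->C->R->B->L->B->refl->D->L'->C->R'->G->plug->G
Char 8 ('B'): step: R->2, L=7; B->plug->B->R->A->L->C->refl->H->L'->E->R'->C->plug->A
Char 9 ('G'): step: R->3, L=7; G->plug->G->R->G->L->A->refl->G->L'->F->R'->C->plug->A

A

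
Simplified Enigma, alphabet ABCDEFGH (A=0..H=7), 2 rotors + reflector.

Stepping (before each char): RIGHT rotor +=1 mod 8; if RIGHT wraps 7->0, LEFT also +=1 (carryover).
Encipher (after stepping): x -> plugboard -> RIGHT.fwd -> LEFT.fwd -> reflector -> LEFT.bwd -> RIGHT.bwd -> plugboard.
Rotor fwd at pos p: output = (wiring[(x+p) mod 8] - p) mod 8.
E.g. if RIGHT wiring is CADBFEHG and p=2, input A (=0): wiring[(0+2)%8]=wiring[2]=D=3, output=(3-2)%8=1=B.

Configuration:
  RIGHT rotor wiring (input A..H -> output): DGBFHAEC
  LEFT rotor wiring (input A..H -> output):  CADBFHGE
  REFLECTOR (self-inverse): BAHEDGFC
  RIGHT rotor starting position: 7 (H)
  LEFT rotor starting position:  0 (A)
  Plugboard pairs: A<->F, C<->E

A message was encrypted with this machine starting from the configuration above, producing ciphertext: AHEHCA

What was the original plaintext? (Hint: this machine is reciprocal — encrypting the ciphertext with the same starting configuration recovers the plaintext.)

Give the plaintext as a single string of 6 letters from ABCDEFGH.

Char 1 ('A'): step: R->0, L->1 (L advanced); A->plug->F->R->A->L->H->refl->C->L'->B->R'->C->plug->E
Char 2 ('H'): step: R->1, L=1; H->plug->H->R->C->L->A->refl->B->L'->H->R'->E->plug->C
Char 3 ('E'): step: R->2, L=1; E->plug->C->R->F->L->F->refl->G->L'->E->R'->H->plug->H
Char 4 ('H'): step: R->3, L=1; H->plug->H->R->G->L->D->refl->E->L'->D->R'->G->plug->G
Char 5 ('C'): step: R->4, L=1; C->plug->E->R->H->L->B->refl->A->L'->C->R'->F->plug->A
Char 6 ('A'): step: R->5, L=1; A->plug->F->R->E->L->G->refl->F->L'->F->R'->C->plug->E

Answer: ECHGAE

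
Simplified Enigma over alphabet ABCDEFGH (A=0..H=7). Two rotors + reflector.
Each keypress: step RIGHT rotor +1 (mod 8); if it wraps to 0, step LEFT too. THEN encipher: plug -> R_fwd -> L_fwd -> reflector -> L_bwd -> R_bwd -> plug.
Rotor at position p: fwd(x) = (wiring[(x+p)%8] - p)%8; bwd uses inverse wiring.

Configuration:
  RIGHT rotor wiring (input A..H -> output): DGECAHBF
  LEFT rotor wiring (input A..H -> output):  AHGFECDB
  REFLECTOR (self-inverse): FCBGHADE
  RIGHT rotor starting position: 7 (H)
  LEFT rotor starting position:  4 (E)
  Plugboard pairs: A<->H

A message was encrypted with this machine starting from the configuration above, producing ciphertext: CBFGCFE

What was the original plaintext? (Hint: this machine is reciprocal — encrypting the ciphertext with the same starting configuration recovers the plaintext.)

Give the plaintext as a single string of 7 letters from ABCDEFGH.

Answer: ACGAHHD

Derivation:
Char 1 ('C'): step: R->0, L->5 (L advanced); C->plug->C->R->E->L->C->refl->B->L'->F->R'->H->plug->A
Char 2 ('B'): step: R->1, L=5; B->plug->B->R->D->L->D->refl->G->L'->B->R'->C->plug->C
Char 3 ('F'): step: R->2, L=5; F->plug->F->R->D->L->D->refl->G->L'->B->R'->G->plug->G
Char 4 ('G'): step: R->3, L=5; G->plug->G->R->D->L->D->refl->G->L'->B->R'->H->plug->A
Char 5 ('C'): step: R->4, L=5; C->plug->C->R->F->L->B->refl->C->L'->E->R'->A->plug->H
Char 6 ('F'): step: R->5, L=5; F->plug->F->R->H->L->H->refl->E->L'->C->R'->A->plug->H
Char 7 ('E'): step: R->6, L=5; E->plug->E->R->G->L->A->refl->F->L'->A->R'->D->plug->D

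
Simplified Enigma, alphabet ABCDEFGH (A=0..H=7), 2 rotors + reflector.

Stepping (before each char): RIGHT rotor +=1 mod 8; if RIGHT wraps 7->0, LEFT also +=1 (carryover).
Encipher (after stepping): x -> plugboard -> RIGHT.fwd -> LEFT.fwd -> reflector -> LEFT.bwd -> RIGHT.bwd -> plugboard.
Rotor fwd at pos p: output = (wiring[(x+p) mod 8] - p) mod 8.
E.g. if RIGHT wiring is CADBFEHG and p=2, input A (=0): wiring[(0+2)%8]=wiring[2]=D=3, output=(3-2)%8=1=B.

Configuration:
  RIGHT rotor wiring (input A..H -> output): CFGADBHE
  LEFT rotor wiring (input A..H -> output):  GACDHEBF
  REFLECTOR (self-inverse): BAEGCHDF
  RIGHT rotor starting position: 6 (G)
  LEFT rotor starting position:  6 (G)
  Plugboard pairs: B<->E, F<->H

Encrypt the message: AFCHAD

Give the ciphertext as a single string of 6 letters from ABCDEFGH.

Answer: BGABGC

Derivation:
Char 1 ('A'): step: R->7, L=6; A->plug->A->R->F->L->F->refl->H->L'->B->R'->E->plug->B
Char 2 ('F'): step: R->0, L->7 (L advanced); F->plug->H->R->E->L->E->refl->C->L'->H->R'->G->plug->G
Char 3 ('C'): step: R->1, L=7; C->plug->C->R->H->L->C->refl->E->L'->E->R'->A->plug->A
Char 4 ('H'): step: R->2, L=7; H->plug->F->R->C->L->B->refl->A->L'->F->R'->E->plug->B
Char 5 ('A'): step: R->3, L=7; A->plug->A->R->F->L->A->refl->B->L'->C->R'->G->plug->G
Char 6 ('D'): step: R->4, L=7; D->plug->D->R->A->L->G->refl->D->L'->D->R'->C->plug->C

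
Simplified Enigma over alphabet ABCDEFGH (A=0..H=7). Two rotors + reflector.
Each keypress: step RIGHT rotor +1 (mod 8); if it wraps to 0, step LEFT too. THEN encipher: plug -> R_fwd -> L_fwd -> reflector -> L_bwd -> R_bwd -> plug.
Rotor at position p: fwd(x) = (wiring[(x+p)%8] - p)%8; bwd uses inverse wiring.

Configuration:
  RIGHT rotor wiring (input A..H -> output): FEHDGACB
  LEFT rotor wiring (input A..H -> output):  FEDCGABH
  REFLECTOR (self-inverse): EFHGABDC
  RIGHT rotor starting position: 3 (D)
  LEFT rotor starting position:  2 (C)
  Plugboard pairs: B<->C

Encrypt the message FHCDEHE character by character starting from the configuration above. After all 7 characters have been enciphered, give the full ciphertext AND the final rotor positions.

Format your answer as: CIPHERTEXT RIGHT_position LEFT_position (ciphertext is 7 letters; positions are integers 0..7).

Char 1 ('F'): step: R->4, L=2; F->plug->F->R->A->L->B->refl->F->L'->F->R'->D->plug->D
Char 2 ('H'): step: R->5, L=2; H->plug->H->R->B->L->A->refl->E->L'->C->R'->F->plug->F
Char 3 ('C'): step: R->6, L=2; C->plug->B->R->D->L->G->refl->D->L'->G->R'->D->plug->D
Char 4 ('D'): step: R->7, L=2; D->plug->D->R->A->L->B->refl->F->L'->F->R'->C->plug->B
Char 5 ('E'): step: R->0, L->3 (L advanced); E->plug->E->R->G->L->B->refl->F->L'->C->R'->G->plug->G
Char 6 ('H'): step: R->1, L=3; H->plug->H->R->E->L->E->refl->A->L'->H->R'->E->plug->E
Char 7 ('E'): step: R->2, L=3; E->plug->E->R->A->L->H->refl->C->L'->F->R'->A->plug->A
Final: ciphertext=DFDBGEA, RIGHT=2, LEFT=3

Answer: DFDBGEA 2 3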